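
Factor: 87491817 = 3^2* 7^1*53^1*26203^1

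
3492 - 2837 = 655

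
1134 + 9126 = 10260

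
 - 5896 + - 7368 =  - 13264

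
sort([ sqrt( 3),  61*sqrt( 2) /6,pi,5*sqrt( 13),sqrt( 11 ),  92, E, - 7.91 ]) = [ - 7.91,sqrt( 3 ), E , pi,sqrt(11), 61* sqrt(2 )/6,5*sqrt( 13), 92 ] 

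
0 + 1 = 1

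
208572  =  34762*6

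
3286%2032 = 1254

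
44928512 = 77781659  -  32853147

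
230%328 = 230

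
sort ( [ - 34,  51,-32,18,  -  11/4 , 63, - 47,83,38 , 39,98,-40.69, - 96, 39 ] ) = [ - 96,-47, -40.69,-34,-32, - 11/4,18,38,39, 39,51,63,83,98]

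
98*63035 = 6177430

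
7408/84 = 1852/21 = 88.19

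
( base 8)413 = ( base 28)9F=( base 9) 326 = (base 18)ef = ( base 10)267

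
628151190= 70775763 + 557375427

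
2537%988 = 561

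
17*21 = 357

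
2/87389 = 2/87389 = 0.00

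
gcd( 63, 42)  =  21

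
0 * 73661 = 0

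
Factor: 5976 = 2^3*3^2*83^1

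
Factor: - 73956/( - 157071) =24652/52357 = 2^2*41^( - 1 )*1277^(- 1)*6163^1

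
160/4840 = 4/121 = 0.03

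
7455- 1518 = 5937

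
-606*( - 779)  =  472074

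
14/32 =7/16 = 0.44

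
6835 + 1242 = 8077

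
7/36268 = 7/36268 = 0.00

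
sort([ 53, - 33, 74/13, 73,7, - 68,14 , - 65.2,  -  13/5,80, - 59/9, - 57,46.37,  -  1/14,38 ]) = [ - 68, - 65.2, - 57 , - 33, - 59/9 , - 13/5, - 1/14,  74/13,7,14,38 , 46.37,53,73,  80 ] 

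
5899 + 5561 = 11460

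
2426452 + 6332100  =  8758552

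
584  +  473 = 1057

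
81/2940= 27/980 = 0.03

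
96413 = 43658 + 52755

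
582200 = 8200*71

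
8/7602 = 4/3801=   0.00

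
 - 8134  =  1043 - 9177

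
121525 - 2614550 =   -  2493025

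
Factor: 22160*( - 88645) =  - 2^4*5^2*277^1*17729^1= - 1964373200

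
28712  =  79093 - 50381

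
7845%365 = 180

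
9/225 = 1/25 =0.04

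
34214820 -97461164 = - 63246344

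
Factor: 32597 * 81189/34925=2646517833/34925 = 3^3* 5^(-2 )*11^( - 1)*31^1* 37^1*97^1*127^ ( - 1) * 881^1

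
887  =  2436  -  1549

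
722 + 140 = 862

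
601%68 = 57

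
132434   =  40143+92291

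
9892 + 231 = 10123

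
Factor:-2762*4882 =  - 2^2*1381^1 * 2441^1 = - 13484084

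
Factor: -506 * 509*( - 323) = 83189942= 2^1*11^1*17^1*19^1*23^1 * 509^1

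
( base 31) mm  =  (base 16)2c0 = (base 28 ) P4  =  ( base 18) 232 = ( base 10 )704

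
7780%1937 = 32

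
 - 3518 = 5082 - 8600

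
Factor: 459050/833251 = 2^1*5^2*9181^1* 833251^( - 1)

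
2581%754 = 319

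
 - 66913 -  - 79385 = 12472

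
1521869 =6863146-5341277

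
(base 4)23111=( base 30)O5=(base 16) 2d5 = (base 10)725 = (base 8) 1325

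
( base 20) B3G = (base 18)DEC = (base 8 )10574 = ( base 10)4476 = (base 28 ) 5JO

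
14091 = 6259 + 7832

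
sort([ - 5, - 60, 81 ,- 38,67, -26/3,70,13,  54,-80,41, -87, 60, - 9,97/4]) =[-87,-80,-60,-38,-9,-26/3, - 5,13 , 97/4,41,  54 , 60, 67, 70,81 ]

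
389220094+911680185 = 1300900279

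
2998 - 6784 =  - 3786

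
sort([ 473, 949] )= [473,949]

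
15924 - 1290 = 14634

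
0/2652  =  0  =  0.00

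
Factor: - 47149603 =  - 1613^1 * 29231^1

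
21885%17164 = 4721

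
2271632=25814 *88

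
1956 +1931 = 3887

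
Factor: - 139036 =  - 2^2*34759^1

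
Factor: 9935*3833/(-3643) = -38080855/3643 = - 5^1 * 1987^1*3643^ (-1)*3833^1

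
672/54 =112/9  =  12.44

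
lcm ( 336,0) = 0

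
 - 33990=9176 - 43166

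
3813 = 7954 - 4141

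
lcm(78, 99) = 2574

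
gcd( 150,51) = 3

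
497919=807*617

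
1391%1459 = 1391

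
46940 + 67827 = 114767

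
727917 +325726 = 1053643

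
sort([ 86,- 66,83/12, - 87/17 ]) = [ -66, - 87/17, 83/12, 86 ] 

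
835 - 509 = 326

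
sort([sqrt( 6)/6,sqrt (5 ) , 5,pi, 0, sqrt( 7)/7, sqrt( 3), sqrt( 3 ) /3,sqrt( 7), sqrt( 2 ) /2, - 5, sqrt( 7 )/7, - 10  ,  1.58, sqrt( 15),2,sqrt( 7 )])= [ - 10, - 5,0,sqrt(7 ) /7,sqrt(7 ) /7, sqrt(6) /6, sqrt(3 ) /3, sqrt( 2 ) /2,  1.58, sqrt( 3),  2, sqrt( 5 ),sqrt(7), sqrt( 7 ),pi, sqrt(15 ),  5]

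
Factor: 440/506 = 20/23 = 2^2*5^1*23^( - 1) 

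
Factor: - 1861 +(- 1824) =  - 3685 = -5^1*11^1*67^1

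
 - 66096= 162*( - 408)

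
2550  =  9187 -6637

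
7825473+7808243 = 15633716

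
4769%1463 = 380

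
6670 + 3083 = 9753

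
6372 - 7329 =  - 957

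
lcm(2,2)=2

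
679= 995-316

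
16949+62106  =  79055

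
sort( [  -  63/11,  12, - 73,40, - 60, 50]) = [  -  73, - 60, - 63/11,12, 40 , 50] 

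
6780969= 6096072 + 684897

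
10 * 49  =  490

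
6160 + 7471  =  13631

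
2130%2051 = 79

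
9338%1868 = 1866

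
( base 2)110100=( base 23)26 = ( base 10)52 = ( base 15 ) 37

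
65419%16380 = 16279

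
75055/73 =1028 + 11/73 = 1028.15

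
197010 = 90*2189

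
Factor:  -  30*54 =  - 2^2*3^4*5^1 = - 1620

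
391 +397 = 788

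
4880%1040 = 720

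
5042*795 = 4008390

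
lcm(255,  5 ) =255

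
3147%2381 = 766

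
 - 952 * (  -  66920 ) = 63707840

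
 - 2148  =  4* ( - 537 ) 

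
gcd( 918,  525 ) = 3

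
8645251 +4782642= 13427893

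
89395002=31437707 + 57957295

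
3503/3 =1167 + 2/3 = 1167.67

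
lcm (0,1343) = 0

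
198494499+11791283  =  210285782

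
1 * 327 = 327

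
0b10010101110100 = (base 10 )9588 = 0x2574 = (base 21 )10FC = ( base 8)22564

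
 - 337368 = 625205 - 962573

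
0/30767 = 0 = 0.00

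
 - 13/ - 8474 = 13/8474 = 0.00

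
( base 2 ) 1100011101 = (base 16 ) 31d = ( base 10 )797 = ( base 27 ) 12e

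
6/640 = 3/320 = 0.01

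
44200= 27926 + 16274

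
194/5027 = 194/5027 = 0.04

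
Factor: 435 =3^1*5^1*29^1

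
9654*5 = 48270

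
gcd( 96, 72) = 24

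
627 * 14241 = 8929107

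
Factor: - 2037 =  - 3^1*7^1*97^1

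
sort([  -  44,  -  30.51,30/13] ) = [ - 44, - 30.51 , 30/13]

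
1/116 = 1/116 = 0.01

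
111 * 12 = 1332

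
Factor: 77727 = 3^1 * 13^1*1993^1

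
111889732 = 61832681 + 50057051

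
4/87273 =4/87273 = 0.00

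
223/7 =31 + 6/7 = 31.86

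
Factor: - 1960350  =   - 2^1*3^1*5^2*7^1*1867^1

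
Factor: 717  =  3^1*239^1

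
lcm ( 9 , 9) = 9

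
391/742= 391/742 = 0.53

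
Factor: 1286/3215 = 2/5 = 2^1*5^(-1)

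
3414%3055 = 359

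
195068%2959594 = 195068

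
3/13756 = 3/13756 = 0.00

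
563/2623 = 563/2623 = 0.21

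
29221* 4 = 116884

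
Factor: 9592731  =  3^2*37^1*28807^1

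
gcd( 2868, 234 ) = 6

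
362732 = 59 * 6148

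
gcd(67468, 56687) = 1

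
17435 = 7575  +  9860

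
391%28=27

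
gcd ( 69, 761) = 1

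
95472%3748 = 1772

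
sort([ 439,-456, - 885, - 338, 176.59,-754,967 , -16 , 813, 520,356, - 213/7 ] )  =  [ - 885 , - 754, - 456, - 338,- 213/7,  -  16, 176.59,356, 439,520,813,967] 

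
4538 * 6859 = 31126142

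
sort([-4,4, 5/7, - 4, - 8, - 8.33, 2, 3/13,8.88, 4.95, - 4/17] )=[  -  8.33,-8, - 4, - 4, - 4/17,3/13, 5/7,2, 4  ,  4.95,8.88 ]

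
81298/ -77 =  -1056 + 2/11 = - 1055.82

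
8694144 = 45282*192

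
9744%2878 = 1110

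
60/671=60/671 = 0.09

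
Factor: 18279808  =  2^7*142811^1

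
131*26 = 3406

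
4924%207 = 163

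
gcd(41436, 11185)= 1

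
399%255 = 144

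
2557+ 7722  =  10279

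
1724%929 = 795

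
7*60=420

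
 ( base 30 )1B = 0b101001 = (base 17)27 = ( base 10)41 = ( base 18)25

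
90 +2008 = 2098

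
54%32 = 22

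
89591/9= 9954+ 5/9 =9954.56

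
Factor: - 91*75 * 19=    - 129675= - 3^1*5^2 * 7^1*13^1 * 19^1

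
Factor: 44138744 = 2^3* 13^2*32647^1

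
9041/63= 143 + 32/63= 143.51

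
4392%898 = 800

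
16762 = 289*58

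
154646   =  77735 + 76911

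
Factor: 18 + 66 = 84 = 2^2*3^1 *7^1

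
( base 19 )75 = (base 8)212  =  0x8a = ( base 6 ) 350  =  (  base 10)138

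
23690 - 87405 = -63715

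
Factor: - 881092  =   - 2^2*167^1*1319^1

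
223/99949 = 223/99949= 0.00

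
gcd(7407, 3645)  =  9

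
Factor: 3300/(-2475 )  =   - 2^2*3^( - 1 ) = - 4/3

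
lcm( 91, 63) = 819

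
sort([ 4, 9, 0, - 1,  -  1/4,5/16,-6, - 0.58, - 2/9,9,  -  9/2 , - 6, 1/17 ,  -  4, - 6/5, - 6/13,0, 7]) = [ - 6, - 6, - 9/2,-4, - 6/5,  -  1, - 0.58,- 6/13, -1/4,  -  2/9,0, 0,1/17 , 5/16,4,7 , 9, 9 ]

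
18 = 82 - 64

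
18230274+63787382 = 82017656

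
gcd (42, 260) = 2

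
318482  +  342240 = 660722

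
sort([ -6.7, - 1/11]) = [-6.7 , - 1/11 ]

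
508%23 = 2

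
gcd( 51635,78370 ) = 5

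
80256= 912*88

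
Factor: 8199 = 3^2*911^1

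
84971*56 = 4758376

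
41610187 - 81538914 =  - 39928727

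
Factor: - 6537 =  - 3^1*2179^1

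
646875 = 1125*575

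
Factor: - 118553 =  - 103^1*1151^1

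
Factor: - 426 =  - 2^1*3^1 * 71^1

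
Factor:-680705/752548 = -2^( -2)*5^1*109^1 * 1249^1*188137^( - 1) 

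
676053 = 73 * 9261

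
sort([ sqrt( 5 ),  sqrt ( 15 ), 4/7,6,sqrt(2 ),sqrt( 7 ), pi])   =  [ 4/7, sqrt(2) , sqrt( 5), sqrt( 7), pi, sqrt(15),6]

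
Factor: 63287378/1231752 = 31643689/615876= 2^ (-2) *3^( - 1)*7^1*11^1*17^( - 1) * 61^1*3019^ (-1)*6737^1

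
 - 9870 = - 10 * 987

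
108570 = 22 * 4935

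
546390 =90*6071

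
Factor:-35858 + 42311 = 6453 = 3^3*239^1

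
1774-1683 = 91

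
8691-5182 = 3509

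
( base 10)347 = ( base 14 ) 1ab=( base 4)11123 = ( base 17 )137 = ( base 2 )101011011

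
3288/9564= 274/797 = 0.34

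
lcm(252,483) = 5796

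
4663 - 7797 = - 3134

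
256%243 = 13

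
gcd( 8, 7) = 1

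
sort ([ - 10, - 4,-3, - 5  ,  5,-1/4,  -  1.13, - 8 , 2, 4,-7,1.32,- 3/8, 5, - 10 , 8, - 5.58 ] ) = [ - 10,-10,  -  8, - 7 ,-5.58, - 5,- 4, - 3,-1.13, - 3/8, - 1/4, 1.32, 2,  4,5, 5,8 ] 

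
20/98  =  10/49= 0.20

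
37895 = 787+37108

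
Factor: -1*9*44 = -2^2*3^2*11^1 =- 396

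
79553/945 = 84 + 173/945 = 84.18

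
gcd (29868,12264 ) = 12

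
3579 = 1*3579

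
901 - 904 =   -  3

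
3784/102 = 1892/51 = 37.10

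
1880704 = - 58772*( - 32)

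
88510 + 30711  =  119221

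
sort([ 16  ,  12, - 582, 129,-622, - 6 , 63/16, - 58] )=[-622, - 582, - 58, - 6, 63/16,12,16,129]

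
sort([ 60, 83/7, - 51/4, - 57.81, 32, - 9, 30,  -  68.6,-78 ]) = [ - 78, -68.6,-57.81, - 51/4, - 9, 83/7,30, 32, 60 ]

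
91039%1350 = 589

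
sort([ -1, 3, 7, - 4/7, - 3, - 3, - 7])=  [  -  7, - 3,-3 , -1 , - 4/7,  3, 7] 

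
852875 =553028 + 299847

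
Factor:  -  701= -701^1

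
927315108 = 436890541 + 490424567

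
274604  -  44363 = 230241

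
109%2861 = 109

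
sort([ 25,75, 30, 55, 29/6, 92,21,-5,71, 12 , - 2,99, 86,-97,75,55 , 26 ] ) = [ - 97 , -5, - 2, 29/6,12,21,  25, 26,  30, 55, 55, 71,75, 75, 86, 92,99 ] 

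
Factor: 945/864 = 2^( - 5)*5^1*7^1 = 35/32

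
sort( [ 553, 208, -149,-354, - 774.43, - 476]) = [ - 774.43, - 476,- 354,  -  149, 208,553 ] 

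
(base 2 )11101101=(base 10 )237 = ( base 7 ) 456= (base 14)12d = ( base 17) dg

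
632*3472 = 2194304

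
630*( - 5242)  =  - 3302460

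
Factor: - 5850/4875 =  - 6/5 =- 2^1 * 3^1*5^(-1 ) 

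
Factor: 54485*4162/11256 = 2^( - 2)*3^( - 1 )*5^1*7^( - 1 )*17^1 * 67^ ( - 1)*641^1*2081^1 = 113383285/5628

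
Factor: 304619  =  7^1*43517^1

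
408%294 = 114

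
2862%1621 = 1241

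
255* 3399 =866745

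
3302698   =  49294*67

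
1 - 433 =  - 432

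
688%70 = 58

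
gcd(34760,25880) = 40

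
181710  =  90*2019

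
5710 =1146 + 4564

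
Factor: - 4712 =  - 2^3 *19^1*31^1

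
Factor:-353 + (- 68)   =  -421^1 = - 421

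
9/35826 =3/11942 = 0.00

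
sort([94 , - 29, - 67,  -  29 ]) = [  -  67, - 29, - 29,  94] 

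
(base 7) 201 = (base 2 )1100011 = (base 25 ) 3O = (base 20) 4J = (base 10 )99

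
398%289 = 109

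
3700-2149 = 1551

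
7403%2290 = 533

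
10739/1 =10739 = 10739.00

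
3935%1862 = 211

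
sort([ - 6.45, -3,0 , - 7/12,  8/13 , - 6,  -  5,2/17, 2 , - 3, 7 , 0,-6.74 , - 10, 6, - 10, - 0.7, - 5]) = [-10, - 10,  -  6.74, - 6.45, - 6 ,  -  5, - 5,  -  3, - 3,-0.7, - 7/12,0, 0,2/17, 8/13,2,6, 7 ]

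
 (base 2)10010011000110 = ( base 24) G86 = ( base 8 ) 22306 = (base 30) ADO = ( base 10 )9414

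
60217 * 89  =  5359313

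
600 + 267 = 867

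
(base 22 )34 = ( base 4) 1012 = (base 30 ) 2A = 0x46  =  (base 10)70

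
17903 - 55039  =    -  37136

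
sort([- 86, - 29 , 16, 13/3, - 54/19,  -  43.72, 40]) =[ - 86,  -  43.72, - 29,  -  54/19,13/3, 16 , 40 ]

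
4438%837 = 253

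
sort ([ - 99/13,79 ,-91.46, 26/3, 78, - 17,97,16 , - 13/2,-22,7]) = [ - 91.46,- 22, - 17, - 99/13, - 13/2,7 , 26/3,16 , 78,79, 97 ]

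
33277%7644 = 2701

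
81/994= 81/994 = 0.08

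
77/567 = 11/81 = 0.14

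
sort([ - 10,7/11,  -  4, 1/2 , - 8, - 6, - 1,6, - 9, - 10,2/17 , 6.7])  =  [ - 10, - 10, - 9, - 8, - 6 ,  -  4, - 1,2/17,1/2, 7/11 , 6,6.7]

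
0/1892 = 0 = 0.00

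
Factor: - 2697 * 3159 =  - 8519823= -3^6 * 13^1*29^1 * 31^1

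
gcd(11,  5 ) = 1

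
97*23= 2231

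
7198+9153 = 16351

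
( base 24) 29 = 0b111001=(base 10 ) 57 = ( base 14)41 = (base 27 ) 23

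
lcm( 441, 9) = 441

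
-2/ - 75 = 2/75 = 0.03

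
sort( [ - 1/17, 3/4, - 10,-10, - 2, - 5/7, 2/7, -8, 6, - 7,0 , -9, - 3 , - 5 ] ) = [- 10 ,  -  10, - 9 , - 8,-7, - 5, - 3, - 2, - 5/7, - 1/17,0, 2/7,3/4,  6]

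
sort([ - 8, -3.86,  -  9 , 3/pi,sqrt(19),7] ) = [  -  9, - 8, - 3.86 , 3/pi, sqrt(19),7 ] 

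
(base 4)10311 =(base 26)BN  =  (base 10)309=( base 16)135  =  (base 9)373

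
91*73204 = 6661564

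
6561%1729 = 1374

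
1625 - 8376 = -6751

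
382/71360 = 191/35680=0.01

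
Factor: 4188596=2^2*17^1*31^1*1987^1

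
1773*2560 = 4538880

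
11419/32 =11419/32 = 356.84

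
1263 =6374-5111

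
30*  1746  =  52380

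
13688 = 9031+4657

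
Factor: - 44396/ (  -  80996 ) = 11^1*1009^1* 20249^( -1 )  =  11099/20249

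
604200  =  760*795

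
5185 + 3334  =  8519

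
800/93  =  8 + 56/93 = 8.60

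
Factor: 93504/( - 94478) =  - 96/97 = - 2^5*3^1 *97^( -1 ) 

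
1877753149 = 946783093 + 930970056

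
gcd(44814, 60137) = 77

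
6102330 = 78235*78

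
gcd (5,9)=1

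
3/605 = 3/605 = 0.00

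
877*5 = 4385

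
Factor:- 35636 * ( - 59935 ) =2135843660= 2^2 * 5^1 * 59^1*151^1 * 11987^1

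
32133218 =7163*4486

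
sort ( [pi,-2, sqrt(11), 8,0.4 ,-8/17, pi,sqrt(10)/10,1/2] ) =[ - 2, - 8/17,sqrt(10)/10, 0.4,1/2,pi, pi,sqrt(11),8]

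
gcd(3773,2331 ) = 7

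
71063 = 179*397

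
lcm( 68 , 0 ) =0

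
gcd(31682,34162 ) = 62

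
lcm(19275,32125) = 96375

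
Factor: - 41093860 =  - 2^2 * 5^1*1277^1*1609^1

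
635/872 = 635/872 = 0.73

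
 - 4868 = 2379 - 7247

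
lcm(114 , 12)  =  228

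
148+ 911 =1059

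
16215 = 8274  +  7941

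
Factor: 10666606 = 2^1 * 29^1*183907^1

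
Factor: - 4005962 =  - 2^1*71^1*28211^1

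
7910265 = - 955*( - 8283 ) 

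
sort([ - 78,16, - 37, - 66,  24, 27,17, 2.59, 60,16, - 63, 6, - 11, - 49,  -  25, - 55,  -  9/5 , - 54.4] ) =[ - 78,-66, - 63 , - 55, - 54.4, - 49, - 37,-25, -11, - 9/5,  2.59, 6,16, 16, 17,24,27, 60 ] 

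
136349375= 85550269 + 50799106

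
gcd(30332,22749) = 7583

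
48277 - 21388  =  26889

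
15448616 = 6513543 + 8935073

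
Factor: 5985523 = 163^1*36721^1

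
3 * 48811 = 146433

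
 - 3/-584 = 3/584 = 0.01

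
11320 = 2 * 5660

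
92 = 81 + 11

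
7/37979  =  7/37979 = 0.00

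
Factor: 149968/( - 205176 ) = -182/249 = - 2^1 * 3^(-1 )*7^1* 13^1 *83^(-1)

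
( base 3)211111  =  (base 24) 117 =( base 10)607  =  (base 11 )502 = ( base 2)1001011111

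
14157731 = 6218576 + 7939155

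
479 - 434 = 45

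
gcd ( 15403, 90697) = 1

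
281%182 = 99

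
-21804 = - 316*69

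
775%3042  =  775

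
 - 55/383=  - 1 +328/383 = - 0.14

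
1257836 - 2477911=-1220075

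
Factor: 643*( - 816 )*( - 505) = 2^4*3^1*5^1 * 17^1*101^1*643^1=264967440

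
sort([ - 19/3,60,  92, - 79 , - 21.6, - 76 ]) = [ - 79, - 76,-21.6,-19/3 , 60,92 ]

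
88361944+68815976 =157177920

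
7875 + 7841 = 15716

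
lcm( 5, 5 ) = 5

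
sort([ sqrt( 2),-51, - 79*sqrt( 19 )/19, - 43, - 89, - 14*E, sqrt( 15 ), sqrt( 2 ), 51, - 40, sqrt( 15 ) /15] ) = [ - 89, - 51,-43, - 40, - 14*E,- 79*sqrt( 19) /19, sqrt( 15)/15, sqrt (2), sqrt(2 ) , sqrt(15 ),51 ]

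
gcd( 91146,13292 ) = 2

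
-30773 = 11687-42460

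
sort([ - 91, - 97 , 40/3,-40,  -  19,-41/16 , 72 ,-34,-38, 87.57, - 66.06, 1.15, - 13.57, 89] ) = [ - 97,-91, -66.06, - 40, - 38, - 34,  -  19, - 13.57,- 41/16,1.15, 40/3,72,87.57, 89] 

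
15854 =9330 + 6524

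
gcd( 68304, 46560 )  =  48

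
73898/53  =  1394+16/53 =1394.30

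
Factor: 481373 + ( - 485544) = -43^1*97^1 = - 4171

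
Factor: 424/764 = 2^1*53^1*191^( - 1 )=106/191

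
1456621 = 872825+583796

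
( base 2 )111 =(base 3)21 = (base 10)7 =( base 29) 7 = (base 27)7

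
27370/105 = 260+2/3 =260.67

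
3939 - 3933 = 6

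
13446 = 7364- - 6082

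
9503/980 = 9 + 683/980 = 9.70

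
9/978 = 3/326 = 0.01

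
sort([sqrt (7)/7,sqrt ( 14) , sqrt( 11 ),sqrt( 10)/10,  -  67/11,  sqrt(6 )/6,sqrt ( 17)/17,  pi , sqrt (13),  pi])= [-67/11,  sqrt (17) /17, sqrt( 10)/10, sqrt (7) /7, sqrt( 6 )/6 , pi,pi,sqrt( 11),  sqrt( 13 ), sqrt( 14)]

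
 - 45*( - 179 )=8055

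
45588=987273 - 941685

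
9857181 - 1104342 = 8752839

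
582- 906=-324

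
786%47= 34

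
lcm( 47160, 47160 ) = 47160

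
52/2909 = 52/2909 = 0.02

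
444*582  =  258408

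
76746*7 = 537222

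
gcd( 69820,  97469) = 1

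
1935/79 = 24 + 39/79 = 24.49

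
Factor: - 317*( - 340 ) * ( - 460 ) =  - 49578800 = - 2^4*5^2 *17^1*23^1  *  317^1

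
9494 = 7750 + 1744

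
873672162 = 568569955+305102207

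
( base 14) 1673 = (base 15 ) 12D1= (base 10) 4021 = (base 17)DF9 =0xfb5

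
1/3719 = 1/3719 = 0.00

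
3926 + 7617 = 11543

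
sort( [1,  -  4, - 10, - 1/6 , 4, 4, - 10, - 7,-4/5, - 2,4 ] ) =[ - 10, - 10 , - 7,  -  4, - 2, - 4/5,-1/6,1, 4, 4, 4 ] 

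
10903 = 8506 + 2397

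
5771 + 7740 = 13511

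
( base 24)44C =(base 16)96C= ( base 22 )4le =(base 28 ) 324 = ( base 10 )2412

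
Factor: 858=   2^1*3^1*11^1 * 13^1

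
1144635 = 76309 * 15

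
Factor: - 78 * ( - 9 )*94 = 2^2*3^3 * 13^1 * 47^1=65988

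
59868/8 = 7483 + 1/2 = 7483.50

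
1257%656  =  601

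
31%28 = 3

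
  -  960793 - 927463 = -1888256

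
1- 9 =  - 8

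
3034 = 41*74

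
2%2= 0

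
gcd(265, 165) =5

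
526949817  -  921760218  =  - 394810401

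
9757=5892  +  3865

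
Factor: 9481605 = 3^1*5^1*7^1*73^1*1237^1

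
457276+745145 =1202421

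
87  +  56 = 143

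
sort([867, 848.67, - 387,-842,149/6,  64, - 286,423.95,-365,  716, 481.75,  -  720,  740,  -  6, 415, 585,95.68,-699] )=[ - 842,  -  720,-699, - 387, - 365,  -  286,-6,149/6, 64 , 95.68, 415, 423.95, 481.75, 585, 716,740, 848.67, 867]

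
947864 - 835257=112607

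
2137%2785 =2137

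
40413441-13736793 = 26676648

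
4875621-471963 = 4403658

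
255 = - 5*( - 51 )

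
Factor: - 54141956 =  - 2^2*11^1*29^1*151^1*281^1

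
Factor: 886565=5^1*233^1*761^1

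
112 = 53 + 59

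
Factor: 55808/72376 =64/83 = 2^6*83^ ( - 1 )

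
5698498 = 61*93418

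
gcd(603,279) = 9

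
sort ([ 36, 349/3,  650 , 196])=[36,349/3,196, 650]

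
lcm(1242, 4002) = 36018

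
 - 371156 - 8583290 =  - 8954446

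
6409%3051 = 307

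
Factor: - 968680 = - 2^3 * 5^1*61^1*397^1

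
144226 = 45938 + 98288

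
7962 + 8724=16686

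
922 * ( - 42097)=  - 38813434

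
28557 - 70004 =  - 41447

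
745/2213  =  745/2213  =  0.34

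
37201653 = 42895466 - 5693813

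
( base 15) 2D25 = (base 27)d8h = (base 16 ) 25ee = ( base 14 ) 3778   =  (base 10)9710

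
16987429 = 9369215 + 7618214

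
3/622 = 3/622 = 0.00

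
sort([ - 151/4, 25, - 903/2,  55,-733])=[-733, -903/2, - 151/4, 25,55] 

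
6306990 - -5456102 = 11763092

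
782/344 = 391/172 = 2.27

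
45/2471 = 45/2471 =0.02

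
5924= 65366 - 59442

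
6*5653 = 33918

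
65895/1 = 65895 = 65895.00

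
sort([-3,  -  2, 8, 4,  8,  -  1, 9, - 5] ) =[ - 5, - 3 ,-2,-1,4, 8,8,9]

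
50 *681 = 34050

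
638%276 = 86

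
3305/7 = 472+1/7 = 472.14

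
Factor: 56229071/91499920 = 2^(- 4 )* 5^(-1)*31^2 * 58511^1*1143749^ ( - 1)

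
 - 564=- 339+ - 225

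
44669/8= 5583+ 5/8 = 5583.62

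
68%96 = 68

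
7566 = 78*97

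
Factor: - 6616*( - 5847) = 38683752 = 2^3*3^1 * 827^1*1949^1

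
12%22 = 12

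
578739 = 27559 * 21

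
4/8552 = 1/2138 =0.00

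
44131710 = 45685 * 966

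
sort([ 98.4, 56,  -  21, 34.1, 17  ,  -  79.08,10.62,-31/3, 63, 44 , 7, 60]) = [-79.08,  -  21, - 31/3,7,  10.62,  17,34.1,44,56,60,63,98.4]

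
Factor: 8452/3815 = 2^2 * 5^ ( - 1)*7^( - 1)*109^( - 1)*2113^1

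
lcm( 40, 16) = 80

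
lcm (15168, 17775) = 1137600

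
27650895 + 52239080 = 79889975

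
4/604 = 1/151 = 0.01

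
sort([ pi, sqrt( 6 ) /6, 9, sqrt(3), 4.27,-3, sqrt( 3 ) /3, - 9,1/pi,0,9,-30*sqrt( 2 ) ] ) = [ - 30 * sqrt( 2), - 9,  -  3,0, 1/pi,sqrt(6) /6,sqrt ( 3)/3,sqrt(3),pi,4.27,9,  9]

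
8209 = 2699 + 5510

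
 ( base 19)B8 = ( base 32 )6p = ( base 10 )217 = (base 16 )D9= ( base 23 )9A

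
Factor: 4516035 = 3^1 *5^1*37^1*79^1 * 103^1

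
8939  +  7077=16016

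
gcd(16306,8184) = 62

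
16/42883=16/42883 = 0.00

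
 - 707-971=-1678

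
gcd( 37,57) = 1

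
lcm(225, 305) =13725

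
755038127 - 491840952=263197175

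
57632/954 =60+196/477 = 60.41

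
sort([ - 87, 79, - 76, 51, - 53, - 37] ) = [ - 87, - 76, - 53, - 37, 51, 79 ] 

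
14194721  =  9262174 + 4932547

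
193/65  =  2+ 63/65 = 2.97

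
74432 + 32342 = 106774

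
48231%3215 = 6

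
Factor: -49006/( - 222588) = 2^( - 1 )*3^ (  -  5)*107^1 = 107/486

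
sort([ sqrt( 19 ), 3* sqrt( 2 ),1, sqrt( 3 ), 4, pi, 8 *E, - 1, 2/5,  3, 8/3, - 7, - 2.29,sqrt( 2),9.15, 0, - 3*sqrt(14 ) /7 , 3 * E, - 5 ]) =[ - 7, - 5, - 2.29, - 3*sqrt( 14)/7 , - 1,0, 2/5,1,sqrt(2 ),sqrt( 3),8/3,3 , pi, 4,  3 * sqrt(2),  sqrt(19 ), 3*E,9.15, 8*E]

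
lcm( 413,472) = 3304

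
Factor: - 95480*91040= - 8692499200 = - 2^8*5^2*7^1 * 11^1* 31^1 * 569^1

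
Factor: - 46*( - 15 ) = 690 = 2^1* 3^1*5^1*23^1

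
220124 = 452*487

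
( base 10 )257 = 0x101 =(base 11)214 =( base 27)9E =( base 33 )7q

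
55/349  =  55/349 = 0.16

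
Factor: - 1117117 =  - 1117117^1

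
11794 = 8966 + 2828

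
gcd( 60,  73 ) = 1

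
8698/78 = 4349/39 = 111.51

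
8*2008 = 16064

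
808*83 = 67064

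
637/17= 637/17  =  37.47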